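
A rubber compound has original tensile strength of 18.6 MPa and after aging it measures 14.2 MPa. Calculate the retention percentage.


Retention = aged / original * 100
= 14.2 / 18.6 * 100
= 76.3%

76.3%


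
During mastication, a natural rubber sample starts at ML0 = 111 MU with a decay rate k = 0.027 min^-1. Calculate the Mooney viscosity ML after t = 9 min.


ML = ML0 * exp(-k * t)
ML = 111 * exp(-0.027 * 9)
ML = 111 * 0.7843
ML = 87.05 MU

87.05 MU


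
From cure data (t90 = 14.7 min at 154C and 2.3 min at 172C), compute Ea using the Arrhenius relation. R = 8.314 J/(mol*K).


T1 = 427.15 K, T2 = 445.15 K
1/T1 - 1/T2 = 9.4664e-05
ln(t1/t2) = ln(14.7/2.3) = 1.8549
Ea = 8.314 * 1.8549 / 9.4664e-05 = 162912.2675 J/mol
Ea = 162.91 kJ/mol

162.91 kJ/mol


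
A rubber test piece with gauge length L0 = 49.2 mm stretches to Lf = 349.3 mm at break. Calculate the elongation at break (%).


Elongation = (Lf - L0) / L0 * 100
= (349.3 - 49.2) / 49.2 * 100
= 300.1 / 49.2 * 100
= 610.0%

610.0%


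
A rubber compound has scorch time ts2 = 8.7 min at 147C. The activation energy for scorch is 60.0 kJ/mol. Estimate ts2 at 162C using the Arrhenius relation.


Convert temperatures: T1 = 147 + 273.15 = 420.15 K, T2 = 162 + 273.15 = 435.15 K
ts2_new = 8.7 * exp(60000 / 8.314 * (1/435.15 - 1/420.15))
1/T2 - 1/T1 = -8.2044e-05
ts2_new = 4.81 min

4.81 min


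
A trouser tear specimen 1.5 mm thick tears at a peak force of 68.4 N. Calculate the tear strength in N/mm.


Tear strength = force / thickness
= 68.4 / 1.5
= 45.6 N/mm

45.6 N/mm


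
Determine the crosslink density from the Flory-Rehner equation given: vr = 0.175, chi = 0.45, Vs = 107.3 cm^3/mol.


ln(1 - vr) = ln(1 - 0.175) = -0.1924
Numerator = -((-0.1924) + 0.175 + 0.45 * 0.175^2) = 0.0036
Denominator = 107.3 * (0.175^(1/3) - 0.175/2) = 50.6289
nu = 0.0036 / 50.6289 = 7.0921e-05 mol/cm^3

7.0921e-05 mol/cm^3


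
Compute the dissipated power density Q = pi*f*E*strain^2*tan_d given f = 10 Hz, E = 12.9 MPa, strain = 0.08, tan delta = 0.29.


Q = pi * f * E * strain^2 * tan_d
= pi * 10 * 12.9 * 0.08^2 * 0.29
= pi * 10 * 12.9 * 0.0064 * 0.29
= 0.7522

Q = 0.7522


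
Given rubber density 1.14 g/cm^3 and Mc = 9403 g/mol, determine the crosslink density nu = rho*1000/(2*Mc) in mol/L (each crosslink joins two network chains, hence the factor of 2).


nu = rho * 1000 / (2 * Mc)
nu = 1.14 * 1000 / (2 * 9403)
nu = 1140.0 / 18806
nu = 0.0606 mol/L

0.0606 mol/L


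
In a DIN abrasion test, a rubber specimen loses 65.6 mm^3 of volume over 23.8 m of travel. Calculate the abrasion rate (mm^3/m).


Rate = volume_loss / distance
= 65.6 / 23.8
= 2.756 mm^3/m

2.756 mm^3/m


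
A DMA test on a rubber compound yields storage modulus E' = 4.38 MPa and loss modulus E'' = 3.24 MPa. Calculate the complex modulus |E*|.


|E*| = sqrt(E'^2 + E''^2)
= sqrt(4.38^2 + 3.24^2)
= sqrt(19.1844 + 10.4976)
= 5.448 MPa

5.448 MPa


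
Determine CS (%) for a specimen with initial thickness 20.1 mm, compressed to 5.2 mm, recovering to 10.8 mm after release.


CS = (t0 - recovered) / (t0 - ts) * 100
= (20.1 - 10.8) / (20.1 - 5.2) * 100
= 9.3 / 14.9 * 100
= 62.4%

62.4%


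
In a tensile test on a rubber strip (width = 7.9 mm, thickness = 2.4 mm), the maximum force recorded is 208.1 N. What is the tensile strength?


Area = width * thickness = 7.9 * 2.4 = 18.96 mm^2
TS = force / area = 208.1 / 18.96 = 10.98 MPa

10.98 MPa


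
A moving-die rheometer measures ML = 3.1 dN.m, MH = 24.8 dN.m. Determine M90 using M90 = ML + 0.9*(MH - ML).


M90 = ML + 0.9 * (MH - ML)
M90 = 3.1 + 0.9 * (24.8 - 3.1)
M90 = 3.1 + 0.9 * 21.7
M90 = 22.63 dN.m

22.63 dN.m


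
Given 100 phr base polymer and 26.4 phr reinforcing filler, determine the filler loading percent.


Filler % = filler / (rubber + filler) * 100
= 26.4 / (100 + 26.4) * 100
= 26.4 / 126.4 * 100
= 20.89%

20.89%


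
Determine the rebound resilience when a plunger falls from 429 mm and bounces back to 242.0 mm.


Resilience = h_rebound / h_drop * 100
= 242.0 / 429 * 100
= 56.4%

56.4%


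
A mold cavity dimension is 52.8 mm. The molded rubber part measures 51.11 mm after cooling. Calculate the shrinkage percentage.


Shrinkage = (mold - part) / mold * 100
= (52.8 - 51.11) / 52.8 * 100
= 1.69 / 52.8 * 100
= 3.2%

3.2%


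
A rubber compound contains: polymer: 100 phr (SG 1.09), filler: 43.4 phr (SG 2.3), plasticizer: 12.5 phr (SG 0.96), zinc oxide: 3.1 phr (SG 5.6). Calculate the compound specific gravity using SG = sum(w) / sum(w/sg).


Sum of weights = 159.0
Volume contributions:
  polymer: 100/1.09 = 91.7431
  filler: 43.4/2.3 = 18.8696
  plasticizer: 12.5/0.96 = 13.0208
  zinc oxide: 3.1/5.6 = 0.5536
Sum of volumes = 124.1871
SG = 159.0 / 124.1871 = 1.28

SG = 1.28


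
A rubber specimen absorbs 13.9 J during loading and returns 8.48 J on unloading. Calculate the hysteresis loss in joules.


Hysteresis loss = loading - unloading
= 13.9 - 8.48
= 5.42 J

5.42 J


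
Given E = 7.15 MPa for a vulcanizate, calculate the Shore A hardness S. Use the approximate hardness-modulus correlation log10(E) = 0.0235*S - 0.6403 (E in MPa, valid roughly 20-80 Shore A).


log10(E) = 0.0235*S - 0.6403  =>  S = (log10(E) + 0.6403) / 0.0235
log10(7.15) = 0.854306
S = (0.854306 + 0.6403) / 0.0235 = 1.494606 / 0.0235
S = 63.6

Shore A = 63.6


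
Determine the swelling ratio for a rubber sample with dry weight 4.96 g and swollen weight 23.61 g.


Q = W_swollen / W_dry
Q = 23.61 / 4.96
Q = 4.76

Q = 4.76


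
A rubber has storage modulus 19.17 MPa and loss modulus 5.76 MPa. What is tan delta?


tan delta = E'' / E'
= 5.76 / 19.17
= 0.3005

tan delta = 0.3005


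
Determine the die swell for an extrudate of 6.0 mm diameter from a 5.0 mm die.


Die swell ratio = D_extrudate / D_die
= 6.0 / 5.0
= 1.2

Die swell = 1.2


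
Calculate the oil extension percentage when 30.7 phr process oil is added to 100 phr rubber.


Oil % = oil / (100 + oil) * 100
= 30.7 / (100 + 30.7) * 100
= 30.7 / 130.7 * 100
= 23.49%

23.49%


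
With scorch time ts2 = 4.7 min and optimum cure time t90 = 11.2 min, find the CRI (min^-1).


CRI = 100 / (t90 - ts2)
= 100 / (11.2 - 4.7)
= 100 / 6.5
= 15.38 min^-1

15.38 min^-1


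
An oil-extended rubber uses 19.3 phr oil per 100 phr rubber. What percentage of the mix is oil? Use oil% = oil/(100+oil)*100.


Oil % = oil / (100 + oil) * 100
= 19.3 / (100 + 19.3) * 100
= 19.3 / 119.3 * 100
= 16.18%

16.18%


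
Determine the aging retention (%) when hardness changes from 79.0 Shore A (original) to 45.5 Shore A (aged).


Retention = aged / original * 100
= 45.5 / 79.0 * 100
= 57.6%

57.6%


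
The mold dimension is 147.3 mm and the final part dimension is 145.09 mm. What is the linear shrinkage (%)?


Shrinkage = (mold - part) / mold * 100
= (147.3 - 145.09) / 147.3 * 100
= 2.21 / 147.3 * 100
= 1.5%

1.5%


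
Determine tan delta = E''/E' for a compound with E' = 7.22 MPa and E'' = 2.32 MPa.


tan delta = E'' / E'
= 2.32 / 7.22
= 0.3213

tan delta = 0.3213


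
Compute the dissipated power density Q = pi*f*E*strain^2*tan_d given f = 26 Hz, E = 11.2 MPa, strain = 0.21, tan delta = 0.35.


Q = pi * f * E * strain^2 * tan_d
= pi * 26 * 11.2 * 0.21^2 * 0.35
= pi * 26 * 11.2 * 0.0441 * 0.35
= 14.1204

Q = 14.1204


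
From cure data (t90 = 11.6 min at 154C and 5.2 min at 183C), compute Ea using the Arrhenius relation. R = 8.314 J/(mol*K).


T1 = 427.15 K, T2 = 456.15 K
1/T1 - 1/T2 = 1.4884e-04
ln(t1/t2) = ln(11.6/5.2) = 0.8023
Ea = 8.314 * 0.8023 / 1.4884e-04 = 44818.9894 J/mol
Ea = 44.82 kJ/mol

44.82 kJ/mol


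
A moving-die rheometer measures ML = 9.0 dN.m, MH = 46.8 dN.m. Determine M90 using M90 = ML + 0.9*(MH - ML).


M90 = ML + 0.9 * (MH - ML)
M90 = 9.0 + 0.9 * (46.8 - 9.0)
M90 = 9.0 + 0.9 * 37.8
M90 = 43.02 dN.m

43.02 dN.m


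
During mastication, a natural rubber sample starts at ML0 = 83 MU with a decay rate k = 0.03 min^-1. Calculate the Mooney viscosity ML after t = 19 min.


ML = ML0 * exp(-k * t)
ML = 83 * exp(-0.03 * 19)
ML = 83 * 0.5655
ML = 46.94 MU

46.94 MU


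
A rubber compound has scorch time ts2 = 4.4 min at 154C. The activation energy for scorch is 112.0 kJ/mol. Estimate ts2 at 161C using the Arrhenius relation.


Convert temperatures: T1 = 154 + 273.15 = 427.15 K, T2 = 161 + 273.15 = 434.15 K
ts2_new = 4.4 * exp(112000 / 8.314 * (1/434.15 - 1/427.15))
1/T2 - 1/T1 = -3.7747e-05
ts2_new = 2.65 min

2.65 min


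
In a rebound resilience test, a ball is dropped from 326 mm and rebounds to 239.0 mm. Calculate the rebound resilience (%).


Resilience = h_rebound / h_drop * 100
= 239.0 / 326 * 100
= 73.3%

73.3%


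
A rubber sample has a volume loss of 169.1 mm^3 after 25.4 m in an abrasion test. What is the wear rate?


Rate = volume_loss / distance
= 169.1 / 25.4
= 6.657 mm^3/m

6.657 mm^3/m


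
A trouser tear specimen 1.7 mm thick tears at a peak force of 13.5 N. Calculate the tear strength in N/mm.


Tear strength = force / thickness
= 13.5 / 1.7
= 7.94 N/mm

7.94 N/mm


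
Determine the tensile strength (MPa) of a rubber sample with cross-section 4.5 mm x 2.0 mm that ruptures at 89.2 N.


Area = width * thickness = 4.5 * 2.0 = 9.0 mm^2
TS = force / area = 89.2 / 9.0 = 9.91 MPa

9.91 MPa


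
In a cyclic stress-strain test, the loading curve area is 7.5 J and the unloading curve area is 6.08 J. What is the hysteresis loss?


Hysteresis loss = loading - unloading
= 7.5 - 6.08
= 1.42 J

1.42 J


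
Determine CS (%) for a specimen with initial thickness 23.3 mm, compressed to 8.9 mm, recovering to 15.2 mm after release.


CS = (t0 - recovered) / (t0 - ts) * 100
= (23.3 - 15.2) / (23.3 - 8.9) * 100
= 8.1 / 14.4 * 100
= 56.2%

56.2%


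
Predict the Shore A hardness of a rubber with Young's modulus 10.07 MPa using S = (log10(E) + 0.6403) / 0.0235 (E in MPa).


log10(E) = 0.0235*S - 0.6403  =>  S = (log10(E) + 0.6403) / 0.0235
log10(10.07) = 1.003029
S = (1.003029 + 0.6403) / 0.0235 = 1.643329 / 0.0235
S = 69.9

Shore A = 69.9


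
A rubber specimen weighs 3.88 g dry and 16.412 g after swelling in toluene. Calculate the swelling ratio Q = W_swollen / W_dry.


Q = W_swollen / W_dry
Q = 16.412 / 3.88
Q = 4.23

Q = 4.23


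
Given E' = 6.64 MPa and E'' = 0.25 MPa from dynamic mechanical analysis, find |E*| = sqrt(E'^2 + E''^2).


|E*| = sqrt(E'^2 + E''^2)
= sqrt(6.64^2 + 0.25^2)
= sqrt(44.0896 + 0.0625)
= 6.645 MPa

6.645 MPa


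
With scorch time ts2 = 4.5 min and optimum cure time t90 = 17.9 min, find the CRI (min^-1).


CRI = 100 / (t90 - ts2)
= 100 / (17.9 - 4.5)
= 100 / 13.4
= 7.46 min^-1

7.46 min^-1


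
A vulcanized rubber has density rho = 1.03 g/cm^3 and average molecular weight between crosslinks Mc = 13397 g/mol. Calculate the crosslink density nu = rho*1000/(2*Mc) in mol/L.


nu = rho * 1000 / (2 * Mc)
nu = 1.03 * 1000 / (2 * 13397)
nu = 1030.0 / 26794
nu = 0.0384 mol/L

0.0384 mol/L


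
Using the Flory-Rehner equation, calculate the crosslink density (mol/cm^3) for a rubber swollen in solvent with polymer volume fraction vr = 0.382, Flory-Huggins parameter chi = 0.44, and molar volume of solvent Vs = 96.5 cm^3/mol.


ln(1 - vr) = ln(1 - 0.382) = -0.4813
Numerator = -((-0.4813) + 0.382 + 0.44 * 0.382^2) = 0.0351
Denominator = 96.5 * (0.382^(1/3) - 0.382/2) = 51.5874
nu = 0.0351 / 51.5874 = 6.7963e-04 mol/cm^3

6.7963e-04 mol/cm^3


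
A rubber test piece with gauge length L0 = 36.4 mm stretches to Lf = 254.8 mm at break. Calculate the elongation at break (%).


Elongation = (Lf - L0) / L0 * 100
= (254.8 - 36.4) / 36.4 * 100
= 218.4 / 36.4 * 100
= 600.0%

600.0%


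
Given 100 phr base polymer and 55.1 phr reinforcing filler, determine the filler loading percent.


Filler % = filler / (rubber + filler) * 100
= 55.1 / (100 + 55.1) * 100
= 55.1 / 155.1 * 100
= 35.53%

35.53%


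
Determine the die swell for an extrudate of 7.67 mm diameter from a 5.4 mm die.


Die swell ratio = D_extrudate / D_die
= 7.67 / 5.4
= 1.42

Die swell = 1.42


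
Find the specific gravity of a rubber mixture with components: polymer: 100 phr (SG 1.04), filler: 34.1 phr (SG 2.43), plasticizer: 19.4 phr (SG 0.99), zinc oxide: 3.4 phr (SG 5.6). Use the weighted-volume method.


Sum of weights = 156.9
Volume contributions:
  polymer: 100/1.04 = 96.1538
  filler: 34.1/2.43 = 14.0329
  plasticizer: 19.4/0.99 = 19.5960
  zinc oxide: 3.4/5.6 = 0.6071
Sum of volumes = 130.3899
SG = 156.9 / 130.3899 = 1.203

SG = 1.203


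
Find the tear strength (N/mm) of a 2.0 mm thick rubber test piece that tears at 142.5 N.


Tear strength = force / thickness
= 142.5 / 2.0
= 71.25 N/mm

71.25 N/mm


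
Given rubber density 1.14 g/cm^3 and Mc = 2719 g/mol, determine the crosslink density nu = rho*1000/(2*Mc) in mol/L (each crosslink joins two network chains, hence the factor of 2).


nu = rho * 1000 / (2 * Mc)
nu = 1.14 * 1000 / (2 * 2719)
nu = 1140.0 / 5438
nu = 0.2096 mol/L

0.2096 mol/L


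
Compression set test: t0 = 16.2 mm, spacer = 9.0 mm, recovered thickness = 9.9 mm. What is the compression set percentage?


CS = (t0 - recovered) / (t0 - ts) * 100
= (16.2 - 9.9) / (16.2 - 9.0) * 100
= 6.3 / 7.2 * 100
= 87.5%

87.5%


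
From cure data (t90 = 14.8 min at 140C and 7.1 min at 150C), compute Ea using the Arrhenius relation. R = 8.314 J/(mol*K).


T1 = 413.15 K, T2 = 423.15 K
1/T1 - 1/T2 = 5.7200e-05
ln(t1/t2) = ln(14.8/7.1) = 0.7345
Ea = 8.314 * 0.7345 / 5.7200e-05 = 106763.5676 J/mol
Ea = 106.76 kJ/mol

106.76 kJ/mol


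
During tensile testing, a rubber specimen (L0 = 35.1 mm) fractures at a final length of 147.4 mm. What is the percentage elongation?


Elongation = (Lf - L0) / L0 * 100
= (147.4 - 35.1) / 35.1 * 100
= 112.3 / 35.1 * 100
= 319.9%

319.9%


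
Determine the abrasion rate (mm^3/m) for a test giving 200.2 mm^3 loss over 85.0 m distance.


Rate = volume_loss / distance
= 200.2 / 85.0
= 2.355 mm^3/m

2.355 mm^3/m


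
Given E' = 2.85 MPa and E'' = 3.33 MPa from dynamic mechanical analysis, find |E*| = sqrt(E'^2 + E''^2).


|E*| = sqrt(E'^2 + E''^2)
= sqrt(2.85^2 + 3.33^2)
= sqrt(8.1225 + 11.0889)
= 4.383 MPa

4.383 MPa


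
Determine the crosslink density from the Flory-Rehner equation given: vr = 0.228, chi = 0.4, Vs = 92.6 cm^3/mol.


ln(1 - vr) = ln(1 - 0.228) = -0.2588
Numerator = -((-0.2588) + 0.228 + 0.4 * 0.228^2) = 0.0100
Denominator = 92.6 * (0.228^(1/3) - 0.228/2) = 46.0140
nu = 0.0100 / 46.0140 = 2.1683e-04 mol/cm^3

2.1683e-04 mol/cm^3


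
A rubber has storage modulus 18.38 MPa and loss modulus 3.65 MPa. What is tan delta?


tan delta = E'' / E'
= 3.65 / 18.38
= 0.1986

tan delta = 0.1986


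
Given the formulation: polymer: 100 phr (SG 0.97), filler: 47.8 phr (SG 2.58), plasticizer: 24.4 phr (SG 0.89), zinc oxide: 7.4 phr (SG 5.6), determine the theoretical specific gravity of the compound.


Sum of weights = 179.6
Volume contributions:
  polymer: 100/0.97 = 103.0928
  filler: 47.8/2.58 = 18.5271
  plasticizer: 24.4/0.89 = 27.4157
  zinc oxide: 7.4/5.6 = 1.3214
Sum of volumes = 150.3571
SG = 179.6 / 150.3571 = 1.194

SG = 1.194


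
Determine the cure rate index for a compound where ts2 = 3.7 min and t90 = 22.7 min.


CRI = 100 / (t90 - ts2)
= 100 / (22.7 - 3.7)
= 100 / 19.0
= 5.26 min^-1

5.26 min^-1


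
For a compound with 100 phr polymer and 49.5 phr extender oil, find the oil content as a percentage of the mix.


Oil % = oil / (100 + oil) * 100
= 49.5 / (100 + 49.5) * 100
= 49.5 / 149.5 * 100
= 33.11%

33.11%


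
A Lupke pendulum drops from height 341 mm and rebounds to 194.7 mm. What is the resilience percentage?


Resilience = h_rebound / h_drop * 100
= 194.7 / 341 * 100
= 57.1%

57.1%


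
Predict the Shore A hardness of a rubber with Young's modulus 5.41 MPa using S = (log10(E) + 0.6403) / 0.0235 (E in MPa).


log10(E) = 0.0235*S - 0.6403  =>  S = (log10(E) + 0.6403) / 0.0235
log10(5.41) = 0.733197
S = (0.733197 + 0.6403) / 0.0235 = 1.373497 / 0.0235
S = 58.4

Shore A = 58.4


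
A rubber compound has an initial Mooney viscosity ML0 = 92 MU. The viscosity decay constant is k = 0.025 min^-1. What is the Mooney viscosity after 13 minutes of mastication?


ML = ML0 * exp(-k * t)
ML = 92 * exp(-0.025 * 13)
ML = 92 * 0.7225
ML = 66.47 MU

66.47 MU


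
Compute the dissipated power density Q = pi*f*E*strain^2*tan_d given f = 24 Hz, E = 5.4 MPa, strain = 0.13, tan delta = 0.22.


Q = pi * f * E * strain^2 * tan_d
= pi * 24 * 5.4 * 0.13^2 * 0.22
= pi * 24 * 5.4 * 0.0169 * 0.22
= 1.5138

Q = 1.5138


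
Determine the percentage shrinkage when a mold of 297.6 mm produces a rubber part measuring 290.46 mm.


Shrinkage = (mold - part) / mold * 100
= (297.6 - 290.46) / 297.6 * 100
= 7.14 / 297.6 * 100
= 2.4%

2.4%


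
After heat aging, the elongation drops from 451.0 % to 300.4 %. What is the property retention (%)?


Retention = aged / original * 100
= 300.4 / 451.0 * 100
= 66.6%

66.6%


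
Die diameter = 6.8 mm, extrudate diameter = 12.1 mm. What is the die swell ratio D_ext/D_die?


Die swell ratio = D_extrudate / D_die
= 12.1 / 6.8
= 1.779

Die swell = 1.779


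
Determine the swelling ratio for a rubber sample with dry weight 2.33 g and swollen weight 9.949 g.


Q = W_swollen / W_dry
Q = 9.949 / 2.33
Q = 4.27

Q = 4.27


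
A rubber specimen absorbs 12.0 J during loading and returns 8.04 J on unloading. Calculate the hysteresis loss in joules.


Hysteresis loss = loading - unloading
= 12.0 - 8.04
= 3.96 J

3.96 J


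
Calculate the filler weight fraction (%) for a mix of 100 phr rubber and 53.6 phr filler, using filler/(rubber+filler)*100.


Filler % = filler / (rubber + filler) * 100
= 53.6 / (100 + 53.6) * 100
= 53.6 / 153.6 * 100
= 34.9%

34.9%


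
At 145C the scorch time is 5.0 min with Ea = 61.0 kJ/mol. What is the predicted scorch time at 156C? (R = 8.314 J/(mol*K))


Convert temperatures: T1 = 145 + 273.15 = 418.15 K, T2 = 156 + 273.15 = 429.15 K
ts2_new = 5.0 * exp(61000 / 8.314 * (1/429.15 - 1/418.15))
1/T2 - 1/T1 = -6.1299e-05
ts2_new = 3.19 min

3.19 min


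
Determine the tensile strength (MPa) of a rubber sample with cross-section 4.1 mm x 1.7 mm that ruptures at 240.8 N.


Area = width * thickness = 4.1 * 1.7 = 6.97 mm^2
TS = force / area = 240.8 / 6.97 = 34.55 MPa

34.55 MPa


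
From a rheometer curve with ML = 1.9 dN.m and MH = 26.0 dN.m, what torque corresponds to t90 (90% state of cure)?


M90 = ML + 0.9 * (MH - ML)
M90 = 1.9 + 0.9 * (26.0 - 1.9)
M90 = 1.9 + 0.9 * 24.1
M90 = 23.59 dN.m

23.59 dN.m


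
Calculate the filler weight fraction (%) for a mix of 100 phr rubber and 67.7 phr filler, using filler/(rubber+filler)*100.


Filler % = filler / (rubber + filler) * 100
= 67.7 / (100 + 67.7) * 100
= 67.7 / 167.7 * 100
= 40.37%

40.37%


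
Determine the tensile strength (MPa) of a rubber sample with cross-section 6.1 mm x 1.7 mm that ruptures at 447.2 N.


Area = width * thickness = 6.1 * 1.7 = 10.37 mm^2
TS = force / area = 447.2 / 10.37 = 43.12 MPa

43.12 MPa


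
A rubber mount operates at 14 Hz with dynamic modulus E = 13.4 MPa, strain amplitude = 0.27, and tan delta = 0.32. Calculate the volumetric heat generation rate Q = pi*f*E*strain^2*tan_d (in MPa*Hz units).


Q = pi * f * E * strain^2 * tan_d
= pi * 14 * 13.4 * 0.27^2 * 0.32
= pi * 14 * 13.4 * 0.0729 * 0.32
= 13.7487

Q = 13.7487


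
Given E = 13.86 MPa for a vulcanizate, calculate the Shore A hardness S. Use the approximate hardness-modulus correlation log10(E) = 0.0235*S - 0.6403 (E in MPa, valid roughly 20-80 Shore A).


log10(E) = 0.0235*S - 0.6403  =>  S = (log10(E) + 0.6403) / 0.0235
log10(13.86) = 1.141763
S = (1.141763 + 0.6403) / 0.0235 = 1.782063 / 0.0235
S = 75.8

Shore A = 75.8


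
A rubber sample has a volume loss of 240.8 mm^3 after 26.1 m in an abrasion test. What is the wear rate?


Rate = volume_loss / distance
= 240.8 / 26.1
= 9.226 mm^3/m

9.226 mm^3/m


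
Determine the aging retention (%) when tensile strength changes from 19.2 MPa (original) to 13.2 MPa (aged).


Retention = aged / original * 100
= 13.2 / 19.2 * 100
= 68.8%

68.8%


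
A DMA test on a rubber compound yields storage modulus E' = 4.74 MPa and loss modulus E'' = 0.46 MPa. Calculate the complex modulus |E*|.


|E*| = sqrt(E'^2 + E''^2)
= sqrt(4.74^2 + 0.46^2)
= sqrt(22.4676 + 0.2116)
= 4.762 MPa

4.762 MPa


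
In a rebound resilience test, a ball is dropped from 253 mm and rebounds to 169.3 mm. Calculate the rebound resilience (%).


Resilience = h_rebound / h_drop * 100
= 169.3 / 253 * 100
= 66.9%

66.9%


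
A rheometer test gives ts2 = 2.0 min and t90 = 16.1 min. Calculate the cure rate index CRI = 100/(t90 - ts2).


CRI = 100 / (t90 - ts2)
= 100 / (16.1 - 2.0)
= 100 / 14.1
= 7.09 min^-1

7.09 min^-1


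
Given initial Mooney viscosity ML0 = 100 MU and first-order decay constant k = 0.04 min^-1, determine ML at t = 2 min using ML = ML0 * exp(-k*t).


ML = ML0 * exp(-k * t)
ML = 100 * exp(-0.04 * 2)
ML = 100 * 0.9231
ML = 92.31 MU

92.31 MU


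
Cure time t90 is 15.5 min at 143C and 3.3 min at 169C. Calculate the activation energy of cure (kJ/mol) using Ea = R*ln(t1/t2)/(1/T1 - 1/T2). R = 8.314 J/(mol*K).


T1 = 416.15 K, T2 = 442.15 K
1/T1 - 1/T2 = 1.4130e-04
ln(t1/t2) = ln(15.5/3.3) = 1.5469
Ea = 8.314 * 1.5469 / 1.4130e-04 = 91017.1786 J/mol
Ea = 91.02 kJ/mol

91.02 kJ/mol


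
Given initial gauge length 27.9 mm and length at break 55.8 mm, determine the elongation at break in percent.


Elongation = (Lf - L0) / L0 * 100
= (55.8 - 27.9) / 27.9 * 100
= 27.9 / 27.9 * 100
= 100.0%

100.0%


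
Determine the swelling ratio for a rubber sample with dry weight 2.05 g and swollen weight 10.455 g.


Q = W_swollen / W_dry
Q = 10.455 / 2.05
Q = 5.1

Q = 5.1


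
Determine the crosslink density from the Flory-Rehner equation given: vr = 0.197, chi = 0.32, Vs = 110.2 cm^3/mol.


ln(1 - vr) = ln(1 - 0.197) = -0.2194
Numerator = -((-0.2194) + 0.197 + 0.32 * 0.197^2) = 0.0100
Denominator = 110.2 * (0.197^(1/3) - 0.197/2) = 53.2668
nu = 0.0100 / 53.2668 = 1.8739e-04 mol/cm^3

1.8739e-04 mol/cm^3


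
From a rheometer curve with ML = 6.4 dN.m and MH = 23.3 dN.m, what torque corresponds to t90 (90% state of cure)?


M90 = ML + 0.9 * (MH - ML)
M90 = 6.4 + 0.9 * (23.3 - 6.4)
M90 = 6.4 + 0.9 * 16.9
M90 = 21.61 dN.m

21.61 dN.m


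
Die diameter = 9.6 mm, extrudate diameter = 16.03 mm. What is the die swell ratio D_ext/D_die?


Die swell ratio = D_extrudate / D_die
= 16.03 / 9.6
= 1.67

Die swell = 1.67


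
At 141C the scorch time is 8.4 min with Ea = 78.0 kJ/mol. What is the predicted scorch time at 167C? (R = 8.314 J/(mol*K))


Convert temperatures: T1 = 141 + 273.15 = 414.15 K, T2 = 167 + 273.15 = 440.15 K
ts2_new = 8.4 * exp(78000 / 8.314 * (1/440.15 - 1/414.15))
1/T2 - 1/T1 = -1.4263e-04
ts2_new = 2.2 min

2.2 min


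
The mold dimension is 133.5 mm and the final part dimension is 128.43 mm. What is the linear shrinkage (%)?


Shrinkage = (mold - part) / mold * 100
= (133.5 - 128.43) / 133.5 * 100
= 5.07 / 133.5 * 100
= 3.8%

3.8%


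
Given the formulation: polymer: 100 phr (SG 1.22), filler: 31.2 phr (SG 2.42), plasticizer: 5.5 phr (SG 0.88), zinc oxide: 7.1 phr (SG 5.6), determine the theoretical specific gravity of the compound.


Sum of weights = 143.8
Volume contributions:
  polymer: 100/1.22 = 81.9672
  filler: 31.2/2.42 = 12.8926
  plasticizer: 5.5/0.88 = 6.2500
  zinc oxide: 7.1/5.6 = 1.2679
Sum of volumes = 102.3776
SG = 143.8 / 102.3776 = 1.405

SG = 1.405


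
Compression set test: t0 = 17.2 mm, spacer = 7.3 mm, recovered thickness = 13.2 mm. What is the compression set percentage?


CS = (t0 - recovered) / (t0 - ts) * 100
= (17.2 - 13.2) / (17.2 - 7.3) * 100
= 4.0 / 9.9 * 100
= 40.4%

40.4%


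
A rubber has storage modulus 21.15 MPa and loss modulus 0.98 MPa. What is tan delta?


tan delta = E'' / E'
= 0.98 / 21.15
= 0.0463

tan delta = 0.0463


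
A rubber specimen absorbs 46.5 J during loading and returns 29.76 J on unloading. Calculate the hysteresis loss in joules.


Hysteresis loss = loading - unloading
= 46.5 - 29.76
= 16.74 J

16.74 J


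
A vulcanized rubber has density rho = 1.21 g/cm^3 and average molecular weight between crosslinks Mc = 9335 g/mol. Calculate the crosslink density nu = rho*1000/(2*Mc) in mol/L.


nu = rho * 1000 / (2 * Mc)
nu = 1.21 * 1000 / (2 * 9335)
nu = 1210.0 / 18670
nu = 0.0648 mol/L

0.0648 mol/L


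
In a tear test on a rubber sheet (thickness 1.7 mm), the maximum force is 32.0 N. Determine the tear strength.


Tear strength = force / thickness
= 32.0 / 1.7
= 18.82 N/mm

18.82 N/mm


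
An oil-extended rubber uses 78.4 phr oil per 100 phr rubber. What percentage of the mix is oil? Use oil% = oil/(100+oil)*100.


Oil % = oil / (100 + oil) * 100
= 78.4 / (100 + 78.4) * 100
= 78.4 / 178.4 * 100
= 43.95%

43.95%


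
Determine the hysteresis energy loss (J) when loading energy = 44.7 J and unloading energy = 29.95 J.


Hysteresis loss = loading - unloading
= 44.7 - 29.95
= 14.75 J

14.75 J


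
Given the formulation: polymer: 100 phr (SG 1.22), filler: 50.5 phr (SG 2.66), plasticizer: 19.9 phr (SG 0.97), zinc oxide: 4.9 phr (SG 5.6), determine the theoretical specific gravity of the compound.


Sum of weights = 175.3
Volume contributions:
  polymer: 100/1.22 = 81.9672
  filler: 50.5/2.66 = 18.9850
  plasticizer: 19.9/0.97 = 20.5155
  zinc oxide: 4.9/5.6 = 0.8750
Sum of volumes = 122.3426
SG = 175.3 / 122.3426 = 1.433

SG = 1.433


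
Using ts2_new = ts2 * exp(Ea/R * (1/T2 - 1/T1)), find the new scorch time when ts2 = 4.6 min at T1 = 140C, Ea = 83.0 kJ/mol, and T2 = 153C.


Convert temperatures: T1 = 140 + 273.15 = 413.15 K, T2 = 153 + 273.15 = 426.15 K
ts2_new = 4.6 * exp(83000 / 8.314 * (1/426.15 - 1/413.15))
1/T2 - 1/T1 = -7.3837e-05
ts2_new = 2.2 min

2.2 min


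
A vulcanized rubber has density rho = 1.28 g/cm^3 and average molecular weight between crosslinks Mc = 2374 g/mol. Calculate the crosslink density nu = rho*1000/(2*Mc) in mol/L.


nu = rho * 1000 / (2 * Mc)
nu = 1.28 * 1000 / (2 * 2374)
nu = 1280.0 / 4748
nu = 0.2696 mol/L

0.2696 mol/L


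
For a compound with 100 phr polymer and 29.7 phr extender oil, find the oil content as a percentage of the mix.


Oil % = oil / (100 + oil) * 100
= 29.7 / (100 + 29.7) * 100
= 29.7 / 129.7 * 100
= 22.9%

22.9%


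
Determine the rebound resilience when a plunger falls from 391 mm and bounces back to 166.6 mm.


Resilience = h_rebound / h_drop * 100
= 166.6 / 391 * 100
= 42.6%

42.6%


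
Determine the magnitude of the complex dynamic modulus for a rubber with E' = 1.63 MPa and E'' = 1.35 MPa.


|E*| = sqrt(E'^2 + E''^2)
= sqrt(1.63^2 + 1.35^2)
= sqrt(2.6569 + 1.8225)
= 2.116 MPa

2.116 MPa


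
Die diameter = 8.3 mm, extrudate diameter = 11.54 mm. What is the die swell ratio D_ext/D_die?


Die swell ratio = D_extrudate / D_die
= 11.54 / 8.3
= 1.39

Die swell = 1.39


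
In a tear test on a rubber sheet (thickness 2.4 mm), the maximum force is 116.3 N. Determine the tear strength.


Tear strength = force / thickness
= 116.3 / 2.4
= 48.46 N/mm

48.46 N/mm


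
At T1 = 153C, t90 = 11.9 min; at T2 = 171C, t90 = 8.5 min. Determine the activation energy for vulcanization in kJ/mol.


T1 = 426.15 K, T2 = 444.15 K
1/T1 - 1/T2 = 9.5100e-05
ln(t1/t2) = ln(11.9/8.5) = 0.3365
Ea = 8.314 * 0.3365 / 9.5100e-05 = 29415.6811 J/mol
Ea = 29.42 kJ/mol

29.42 kJ/mol


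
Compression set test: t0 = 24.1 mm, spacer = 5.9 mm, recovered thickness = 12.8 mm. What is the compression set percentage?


CS = (t0 - recovered) / (t0 - ts) * 100
= (24.1 - 12.8) / (24.1 - 5.9) * 100
= 11.3 / 18.2 * 100
= 62.1%

62.1%


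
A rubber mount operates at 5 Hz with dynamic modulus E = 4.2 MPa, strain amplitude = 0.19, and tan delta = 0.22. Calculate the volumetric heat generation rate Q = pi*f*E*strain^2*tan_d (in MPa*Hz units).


Q = pi * f * E * strain^2 * tan_d
= pi * 5 * 4.2 * 0.19^2 * 0.22
= pi * 5 * 4.2 * 0.0361 * 0.22
= 0.5240

Q = 0.5240


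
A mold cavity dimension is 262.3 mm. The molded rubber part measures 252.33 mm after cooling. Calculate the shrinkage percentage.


Shrinkage = (mold - part) / mold * 100
= (262.3 - 252.33) / 262.3 * 100
= 9.97 / 262.3 * 100
= 3.8%

3.8%


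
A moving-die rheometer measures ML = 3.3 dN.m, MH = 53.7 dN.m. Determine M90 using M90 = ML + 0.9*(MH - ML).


M90 = ML + 0.9 * (MH - ML)
M90 = 3.3 + 0.9 * (53.7 - 3.3)
M90 = 3.3 + 0.9 * 50.4
M90 = 48.66 dN.m

48.66 dN.m


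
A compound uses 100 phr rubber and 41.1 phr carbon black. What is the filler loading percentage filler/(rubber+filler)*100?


Filler % = filler / (rubber + filler) * 100
= 41.1 / (100 + 41.1) * 100
= 41.1 / 141.1 * 100
= 29.13%

29.13%


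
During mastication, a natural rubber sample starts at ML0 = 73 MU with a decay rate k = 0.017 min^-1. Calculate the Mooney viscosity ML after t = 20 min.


ML = ML0 * exp(-k * t)
ML = 73 * exp(-0.017 * 20)
ML = 73 * 0.7118
ML = 51.96 MU

51.96 MU


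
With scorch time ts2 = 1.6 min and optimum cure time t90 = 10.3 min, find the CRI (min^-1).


CRI = 100 / (t90 - ts2)
= 100 / (10.3 - 1.6)
= 100 / 8.7
= 11.49 min^-1

11.49 min^-1


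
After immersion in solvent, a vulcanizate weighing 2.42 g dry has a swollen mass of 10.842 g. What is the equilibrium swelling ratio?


Q = W_swollen / W_dry
Q = 10.842 / 2.42
Q = 4.48

Q = 4.48


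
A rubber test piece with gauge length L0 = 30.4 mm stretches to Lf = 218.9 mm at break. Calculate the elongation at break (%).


Elongation = (Lf - L0) / L0 * 100
= (218.9 - 30.4) / 30.4 * 100
= 188.5 / 30.4 * 100
= 620.1%

620.1%


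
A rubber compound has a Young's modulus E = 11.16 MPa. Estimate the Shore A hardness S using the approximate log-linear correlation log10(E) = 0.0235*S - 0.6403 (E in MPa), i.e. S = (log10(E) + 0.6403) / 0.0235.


log10(E) = 0.0235*S - 0.6403  =>  S = (log10(E) + 0.6403) / 0.0235
log10(11.16) = 1.047664
S = (1.047664 + 0.6403) / 0.0235 = 1.687964 / 0.0235
S = 71.8

Shore A = 71.8


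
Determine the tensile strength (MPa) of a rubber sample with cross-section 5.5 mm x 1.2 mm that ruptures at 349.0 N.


Area = width * thickness = 5.5 * 1.2 = 6.6 mm^2
TS = force / area = 349.0 / 6.6 = 52.88 MPa

52.88 MPa


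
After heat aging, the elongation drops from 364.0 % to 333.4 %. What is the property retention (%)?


Retention = aged / original * 100
= 333.4 / 364.0 * 100
= 91.6%

91.6%


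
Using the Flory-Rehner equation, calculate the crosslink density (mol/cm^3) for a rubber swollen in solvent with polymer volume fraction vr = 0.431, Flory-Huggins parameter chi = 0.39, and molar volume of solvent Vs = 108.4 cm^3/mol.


ln(1 - vr) = ln(1 - 0.431) = -0.5639
Numerator = -((-0.5639) + 0.431 + 0.39 * 0.431^2) = 0.0604
Denominator = 108.4 * (0.431^(1/3) - 0.431/2) = 58.5218
nu = 0.0604 / 58.5218 = 0.0010 mol/cm^3

0.0010 mol/cm^3


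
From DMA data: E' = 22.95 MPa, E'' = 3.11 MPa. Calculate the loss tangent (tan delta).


tan delta = E'' / E'
= 3.11 / 22.95
= 0.1355

tan delta = 0.1355


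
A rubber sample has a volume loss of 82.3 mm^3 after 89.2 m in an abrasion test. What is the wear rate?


Rate = volume_loss / distance
= 82.3 / 89.2
= 0.923 mm^3/m

0.923 mm^3/m


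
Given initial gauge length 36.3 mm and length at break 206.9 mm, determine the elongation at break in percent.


Elongation = (Lf - L0) / L0 * 100
= (206.9 - 36.3) / 36.3 * 100
= 170.6 / 36.3 * 100
= 470.0%

470.0%


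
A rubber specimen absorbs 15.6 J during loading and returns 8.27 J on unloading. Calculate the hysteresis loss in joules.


Hysteresis loss = loading - unloading
= 15.6 - 8.27
= 7.33 J

7.33 J


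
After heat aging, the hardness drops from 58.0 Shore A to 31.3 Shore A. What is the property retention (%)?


Retention = aged / original * 100
= 31.3 / 58.0 * 100
= 54.0%

54.0%


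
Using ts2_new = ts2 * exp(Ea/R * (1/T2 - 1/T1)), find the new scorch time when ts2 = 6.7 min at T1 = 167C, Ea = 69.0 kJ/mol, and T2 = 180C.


Convert temperatures: T1 = 167 + 273.15 = 440.15 K, T2 = 180 + 273.15 = 453.15 K
ts2_new = 6.7 * exp(69000 / 8.314 * (1/453.15 - 1/440.15))
1/T2 - 1/T1 = -6.5178e-05
ts2_new = 3.9 min

3.9 min


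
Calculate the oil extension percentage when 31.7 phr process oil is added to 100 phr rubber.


Oil % = oil / (100 + oil) * 100
= 31.7 / (100 + 31.7) * 100
= 31.7 / 131.7 * 100
= 24.07%

24.07%


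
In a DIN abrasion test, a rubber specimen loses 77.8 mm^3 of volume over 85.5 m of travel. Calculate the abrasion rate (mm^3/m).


Rate = volume_loss / distance
= 77.8 / 85.5
= 0.91 mm^3/m

0.91 mm^3/m


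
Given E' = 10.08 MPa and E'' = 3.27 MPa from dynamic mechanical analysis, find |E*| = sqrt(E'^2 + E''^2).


|E*| = sqrt(E'^2 + E''^2)
= sqrt(10.08^2 + 3.27^2)
= sqrt(101.6064 + 10.6929)
= 10.597 MPa

10.597 MPa


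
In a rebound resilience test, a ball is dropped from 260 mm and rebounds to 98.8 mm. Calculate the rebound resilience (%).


Resilience = h_rebound / h_drop * 100
= 98.8 / 260 * 100
= 38.0%

38.0%


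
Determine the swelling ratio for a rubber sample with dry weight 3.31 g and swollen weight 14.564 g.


Q = W_swollen / W_dry
Q = 14.564 / 3.31
Q = 4.4

Q = 4.4


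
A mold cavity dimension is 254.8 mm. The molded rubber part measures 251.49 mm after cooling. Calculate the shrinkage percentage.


Shrinkage = (mold - part) / mold * 100
= (254.8 - 251.49) / 254.8 * 100
= 3.31 / 254.8 * 100
= 1.3%

1.3%


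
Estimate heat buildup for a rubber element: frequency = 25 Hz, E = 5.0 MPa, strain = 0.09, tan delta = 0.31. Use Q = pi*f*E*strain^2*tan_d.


Q = pi * f * E * strain^2 * tan_d
= pi * 25 * 5.0 * 0.09^2 * 0.31
= pi * 25 * 5.0 * 0.0081 * 0.31
= 0.9861

Q = 0.9861


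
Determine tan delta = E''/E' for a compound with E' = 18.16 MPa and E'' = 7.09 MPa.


tan delta = E'' / E'
= 7.09 / 18.16
= 0.3904

tan delta = 0.3904


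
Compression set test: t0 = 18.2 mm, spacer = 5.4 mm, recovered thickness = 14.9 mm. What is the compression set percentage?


CS = (t0 - recovered) / (t0 - ts) * 100
= (18.2 - 14.9) / (18.2 - 5.4) * 100
= 3.3 / 12.8 * 100
= 25.8%

25.8%


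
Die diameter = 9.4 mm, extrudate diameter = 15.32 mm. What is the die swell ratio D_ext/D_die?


Die swell ratio = D_extrudate / D_die
= 15.32 / 9.4
= 1.63

Die swell = 1.63


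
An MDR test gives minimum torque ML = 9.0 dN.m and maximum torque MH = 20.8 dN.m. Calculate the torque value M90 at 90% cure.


M90 = ML + 0.9 * (MH - ML)
M90 = 9.0 + 0.9 * (20.8 - 9.0)
M90 = 9.0 + 0.9 * 11.8
M90 = 19.62 dN.m

19.62 dN.m


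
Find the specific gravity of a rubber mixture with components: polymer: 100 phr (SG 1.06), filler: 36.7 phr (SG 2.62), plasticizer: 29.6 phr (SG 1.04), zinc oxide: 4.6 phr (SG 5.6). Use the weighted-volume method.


Sum of weights = 170.9
Volume contributions:
  polymer: 100/1.06 = 94.3396
  filler: 36.7/2.62 = 14.0076
  plasticizer: 29.6/1.04 = 28.4615
  zinc oxide: 4.6/5.6 = 0.8214
Sum of volumes = 137.6302
SG = 170.9 / 137.6302 = 1.242

SG = 1.242


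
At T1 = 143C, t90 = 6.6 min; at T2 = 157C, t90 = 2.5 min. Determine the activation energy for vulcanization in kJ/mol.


T1 = 416.15 K, T2 = 430.15 K
1/T1 - 1/T2 = 7.8209e-05
ln(t1/t2) = ln(6.6/2.5) = 0.9708
Ea = 8.314 * 0.9708 / 7.8209e-05 = 103198.2058 J/mol
Ea = 103.2 kJ/mol

103.2 kJ/mol


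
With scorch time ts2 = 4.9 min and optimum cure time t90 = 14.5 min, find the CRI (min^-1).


CRI = 100 / (t90 - ts2)
= 100 / (14.5 - 4.9)
= 100 / 9.6
= 10.42 min^-1

10.42 min^-1


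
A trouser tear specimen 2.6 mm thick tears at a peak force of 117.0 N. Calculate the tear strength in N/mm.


Tear strength = force / thickness
= 117.0 / 2.6
= 45.0 N/mm

45.0 N/mm


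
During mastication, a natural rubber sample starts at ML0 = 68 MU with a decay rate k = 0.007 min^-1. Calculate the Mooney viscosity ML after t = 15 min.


ML = ML0 * exp(-k * t)
ML = 68 * exp(-0.007 * 15)
ML = 68 * 0.9003
ML = 61.22 MU

61.22 MU


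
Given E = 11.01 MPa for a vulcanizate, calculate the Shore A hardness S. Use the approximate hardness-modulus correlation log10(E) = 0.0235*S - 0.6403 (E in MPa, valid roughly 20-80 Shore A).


log10(E) = 0.0235*S - 0.6403  =>  S = (log10(E) + 0.6403) / 0.0235
log10(11.01) = 1.041787
S = (1.041787 + 0.6403) / 0.0235 = 1.682087 / 0.0235
S = 71.6

Shore A = 71.6


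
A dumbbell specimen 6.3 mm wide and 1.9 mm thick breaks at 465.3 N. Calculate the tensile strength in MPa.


Area = width * thickness = 6.3 * 1.9 = 11.97 mm^2
TS = force / area = 465.3 / 11.97 = 38.87 MPa

38.87 MPa


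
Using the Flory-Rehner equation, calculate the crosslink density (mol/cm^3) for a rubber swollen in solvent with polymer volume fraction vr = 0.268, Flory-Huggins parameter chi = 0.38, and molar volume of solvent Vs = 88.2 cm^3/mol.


ln(1 - vr) = ln(1 - 0.268) = -0.3120
Numerator = -((-0.3120) + 0.268 + 0.38 * 0.268^2) = 0.0167
Denominator = 88.2 * (0.268^(1/3) - 0.268/2) = 45.0464
nu = 0.0167 / 45.0464 = 3.7032e-04 mol/cm^3

3.7032e-04 mol/cm^3


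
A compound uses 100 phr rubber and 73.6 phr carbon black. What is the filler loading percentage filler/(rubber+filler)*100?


Filler % = filler / (rubber + filler) * 100
= 73.6 / (100 + 73.6) * 100
= 73.6 / 173.6 * 100
= 42.4%

42.4%


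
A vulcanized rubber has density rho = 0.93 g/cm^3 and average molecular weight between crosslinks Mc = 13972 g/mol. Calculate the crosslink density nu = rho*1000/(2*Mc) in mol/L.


nu = rho * 1000 / (2 * Mc)
nu = 0.93 * 1000 / (2 * 13972)
nu = 930.0 / 27944
nu = 0.0333 mol/L

0.0333 mol/L


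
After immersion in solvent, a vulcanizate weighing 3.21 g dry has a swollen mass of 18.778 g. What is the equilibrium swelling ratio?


Q = W_swollen / W_dry
Q = 18.778 / 3.21
Q = 5.85

Q = 5.85


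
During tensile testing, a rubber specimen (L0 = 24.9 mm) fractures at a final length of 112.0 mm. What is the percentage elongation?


Elongation = (Lf - L0) / L0 * 100
= (112.0 - 24.9) / 24.9 * 100
= 87.1 / 24.9 * 100
= 349.8%

349.8%


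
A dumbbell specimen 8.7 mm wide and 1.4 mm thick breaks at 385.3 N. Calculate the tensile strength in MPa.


Area = width * thickness = 8.7 * 1.4 = 12.18 mm^2
TS = force / area = 385.3 / 12.18 = 31.63 MPa

31.63 MPa


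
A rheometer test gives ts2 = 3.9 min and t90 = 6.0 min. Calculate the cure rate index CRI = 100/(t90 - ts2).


CRI = 100 / (t90 - ts2)
= 100 / (6.0 - 3.9)
= 100 / 2.1
= 47.62 min^-1

47.62 min^-1


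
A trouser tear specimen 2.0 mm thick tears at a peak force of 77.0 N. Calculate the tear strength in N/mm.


Tear strength = force / thickness
= 77.0 / 2.0
= 38.5 N/mm

38.5 N/mm


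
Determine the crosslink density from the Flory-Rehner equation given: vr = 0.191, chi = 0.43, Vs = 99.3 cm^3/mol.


ln(1 - vr) = ln(1 - 0.191) = -0.2120
Numerator = -((-0.2120) + 0.191 + 0.43 * 0.191^2) = 0.0053
Denominator = 99.3 * (0.191^(1/3) - 0.191/2) = 47.7034
nu = 0.0053 / 47.7034 = 1.1046e-04 mol/cm^3

1.1046e-04 mol/cm^3


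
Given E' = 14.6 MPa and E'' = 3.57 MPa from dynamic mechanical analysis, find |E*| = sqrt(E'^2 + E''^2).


|E*| = sqrt(E'^2 + E''^2)
= sqrt(14.6^2 + 3.57^2)
= sqrt(213.1600 + 12.7449)
= 15.03 MPa

15.03 MPa


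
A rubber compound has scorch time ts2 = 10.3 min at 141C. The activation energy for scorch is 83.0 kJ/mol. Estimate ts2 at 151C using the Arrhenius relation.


Convert temperatures: T1 = 141 + 273.15 = 414.15 K, T2 = 151 + 273.15 = 424.15 K
ts2_new = 10.3 * exp(83000 / 8.314 * (1/424.15 - 1/414.15))
1/T2 - 1/T1 = -5.6928e-05
ts2_new = 5.83 min

5.83 min


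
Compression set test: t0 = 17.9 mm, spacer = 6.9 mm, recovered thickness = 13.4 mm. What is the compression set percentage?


CS = (t0 - recovered) / (t0 - ts) * 100
= (17.9 - 13.4) / (17.9 - 6.9) * 100
= 4.5 / 11.0 * 100
= 40.9%

40.9%
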